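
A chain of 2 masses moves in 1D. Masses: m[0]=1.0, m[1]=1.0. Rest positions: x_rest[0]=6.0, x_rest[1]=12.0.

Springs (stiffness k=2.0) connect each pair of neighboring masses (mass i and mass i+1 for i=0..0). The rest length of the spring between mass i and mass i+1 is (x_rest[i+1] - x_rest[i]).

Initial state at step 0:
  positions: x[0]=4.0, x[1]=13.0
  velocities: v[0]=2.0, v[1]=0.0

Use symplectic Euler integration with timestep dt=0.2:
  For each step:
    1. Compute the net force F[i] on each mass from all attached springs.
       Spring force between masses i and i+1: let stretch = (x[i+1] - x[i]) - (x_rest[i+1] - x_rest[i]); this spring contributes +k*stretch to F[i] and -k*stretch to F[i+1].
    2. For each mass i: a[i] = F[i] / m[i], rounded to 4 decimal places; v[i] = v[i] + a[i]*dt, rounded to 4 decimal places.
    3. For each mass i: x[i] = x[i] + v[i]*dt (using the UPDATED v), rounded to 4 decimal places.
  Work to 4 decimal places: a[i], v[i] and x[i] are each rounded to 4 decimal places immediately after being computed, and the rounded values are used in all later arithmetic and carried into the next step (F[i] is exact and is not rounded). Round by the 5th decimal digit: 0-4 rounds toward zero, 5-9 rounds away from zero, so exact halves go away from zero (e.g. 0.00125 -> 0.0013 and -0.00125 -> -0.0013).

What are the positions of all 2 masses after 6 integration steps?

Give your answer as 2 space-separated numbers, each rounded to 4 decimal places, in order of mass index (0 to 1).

Step 0: x=[4.0000 13.0000] v=[2.0000 0.0000]
Step 1: x=[4.6400 12.7600] v=[3.2000 -1.2000]
Step 2: x=[5.4496 12.3504] v=[4.0480 -2.0480]
Step 3: x=[6.3313 11.8687] v=[4.4083 -2.4083]
Step 4: x=[7.1760 11.4240] v=[4.2233 -2.2233]
Step 5: x=[7.8805 11.1195] v=[3.5225 -1.5225]
Step 6: x=[8.3641 11.0359] v=[2.4181 -0.4181]

Answer: 8.3641 11.0359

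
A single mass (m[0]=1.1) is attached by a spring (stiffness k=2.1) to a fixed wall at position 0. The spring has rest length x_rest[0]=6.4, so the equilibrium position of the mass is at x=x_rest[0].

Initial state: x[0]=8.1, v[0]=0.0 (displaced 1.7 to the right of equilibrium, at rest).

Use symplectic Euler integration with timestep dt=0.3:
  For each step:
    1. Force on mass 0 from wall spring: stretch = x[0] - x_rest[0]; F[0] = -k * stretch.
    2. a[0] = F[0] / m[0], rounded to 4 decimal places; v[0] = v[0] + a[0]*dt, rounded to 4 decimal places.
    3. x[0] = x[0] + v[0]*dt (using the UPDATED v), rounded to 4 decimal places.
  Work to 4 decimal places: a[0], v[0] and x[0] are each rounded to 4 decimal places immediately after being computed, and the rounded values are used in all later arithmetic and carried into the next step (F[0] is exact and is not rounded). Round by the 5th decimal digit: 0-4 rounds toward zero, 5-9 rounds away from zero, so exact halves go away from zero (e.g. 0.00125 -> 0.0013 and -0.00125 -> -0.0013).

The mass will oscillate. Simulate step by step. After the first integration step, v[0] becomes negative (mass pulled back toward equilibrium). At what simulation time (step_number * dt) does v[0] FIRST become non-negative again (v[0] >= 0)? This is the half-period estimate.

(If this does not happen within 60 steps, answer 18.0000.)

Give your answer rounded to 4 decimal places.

Answer: 2.4000

Derivation:
Step 0: x=[8.1000] v=[0.0000]
Step 1: x=[7.8079] v=[-0.9737]
Step 2: x=[7.2739] v=[-1.7800]
Step 3: x=[6.5898] v=[-2.2805]
Step 4: x=[5.8730] v=[-2.3892]
Step 5: x=[5.2468] v=[-2.0874]
Step 6: x=[4.8187] v=[-1.4269]
Step 7: x=[4.6623] v=[-0.5213]
Step 8: x=[4.8045] v=[0.4739]
First v>=0 after going negative at step 8, time=2.4000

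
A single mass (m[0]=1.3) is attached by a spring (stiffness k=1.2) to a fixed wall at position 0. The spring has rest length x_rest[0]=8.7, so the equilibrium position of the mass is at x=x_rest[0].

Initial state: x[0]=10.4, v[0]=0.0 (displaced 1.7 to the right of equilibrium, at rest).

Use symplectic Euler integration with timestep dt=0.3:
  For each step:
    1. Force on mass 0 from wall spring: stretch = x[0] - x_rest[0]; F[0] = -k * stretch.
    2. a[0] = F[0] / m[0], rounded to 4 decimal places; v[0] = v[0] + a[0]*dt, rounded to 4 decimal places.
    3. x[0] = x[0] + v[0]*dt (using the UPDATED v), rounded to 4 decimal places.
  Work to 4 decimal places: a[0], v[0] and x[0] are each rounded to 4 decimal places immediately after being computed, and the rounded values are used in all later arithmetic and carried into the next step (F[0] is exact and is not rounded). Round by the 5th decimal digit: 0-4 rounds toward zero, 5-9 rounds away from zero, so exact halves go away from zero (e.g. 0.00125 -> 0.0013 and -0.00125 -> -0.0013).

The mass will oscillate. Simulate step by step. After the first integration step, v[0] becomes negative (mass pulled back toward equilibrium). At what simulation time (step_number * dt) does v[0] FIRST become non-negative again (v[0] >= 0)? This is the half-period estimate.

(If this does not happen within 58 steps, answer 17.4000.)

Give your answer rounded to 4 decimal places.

Step 0: x=[10.4000] v=[0.0000]
Step 1: x=[10.2588] v=[-0.4708]
Step 2: x=[9.9881] v=[-0.9025]
Step 3: x=[9.6103] v=[-1.2592]
Step 4: x=[9.1569] v=[-1.5113]
Step 5: x=[8.6656] v=[-1.6378]
Step 6: x=[8.1771] v=[-1.6283]
Step 7: x=[7.7321] v=[-1.4835]
Step 8: x=[7.3675] v=[-1.2155]
Step 9: x=[7.1136] v=[-0.8465]
Step 10: x=[6.9914] v=[-0.4072]
Step 11: x=[7.0112] v=[0.0660]
First v>=0 after going negative at step 11, time=3.3000

Answer: 3.3000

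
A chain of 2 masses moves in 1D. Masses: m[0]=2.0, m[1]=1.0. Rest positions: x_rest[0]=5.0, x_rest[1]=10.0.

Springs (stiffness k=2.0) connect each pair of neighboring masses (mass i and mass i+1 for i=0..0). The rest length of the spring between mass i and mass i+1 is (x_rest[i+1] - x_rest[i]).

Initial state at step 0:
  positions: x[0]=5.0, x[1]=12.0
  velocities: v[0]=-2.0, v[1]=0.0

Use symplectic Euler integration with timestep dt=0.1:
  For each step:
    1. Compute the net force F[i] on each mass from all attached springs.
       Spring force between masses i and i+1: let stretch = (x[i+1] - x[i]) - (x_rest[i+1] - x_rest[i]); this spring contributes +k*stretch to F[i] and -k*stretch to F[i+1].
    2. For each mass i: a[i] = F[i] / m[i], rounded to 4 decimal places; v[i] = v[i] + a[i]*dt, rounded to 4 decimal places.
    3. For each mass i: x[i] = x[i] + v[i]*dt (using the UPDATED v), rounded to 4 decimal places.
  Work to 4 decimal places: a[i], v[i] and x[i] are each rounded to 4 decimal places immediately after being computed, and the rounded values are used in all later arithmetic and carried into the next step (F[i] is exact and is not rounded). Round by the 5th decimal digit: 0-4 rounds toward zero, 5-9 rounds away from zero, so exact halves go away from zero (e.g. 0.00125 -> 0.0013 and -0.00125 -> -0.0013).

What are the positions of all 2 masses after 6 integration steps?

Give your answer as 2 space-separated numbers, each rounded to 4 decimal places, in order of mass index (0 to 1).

Step 0: x=[5.0000 12.0000] v=[-2.0000 0.0000]
Step 1: x=[4.8200 11.9600] v=[-1.8000 -0.4000]
Step 2: x=[4.6614 11.8772] v=[-1.5860 -0.8280]
Step 3: x=[4.5250 11.7501] v=[-1.3644 -1.2712]
Step 4: x=[4.4108 11.5785] v=[-1.1419 -1.7162]
Step 5: x=[4.3183 11.3635] v=[-0.9251 -2.1497]
Step 6: x=[4.2462 11.1076] v=[-0.7206 -2.5587]

Answer: 4.2462 11.1076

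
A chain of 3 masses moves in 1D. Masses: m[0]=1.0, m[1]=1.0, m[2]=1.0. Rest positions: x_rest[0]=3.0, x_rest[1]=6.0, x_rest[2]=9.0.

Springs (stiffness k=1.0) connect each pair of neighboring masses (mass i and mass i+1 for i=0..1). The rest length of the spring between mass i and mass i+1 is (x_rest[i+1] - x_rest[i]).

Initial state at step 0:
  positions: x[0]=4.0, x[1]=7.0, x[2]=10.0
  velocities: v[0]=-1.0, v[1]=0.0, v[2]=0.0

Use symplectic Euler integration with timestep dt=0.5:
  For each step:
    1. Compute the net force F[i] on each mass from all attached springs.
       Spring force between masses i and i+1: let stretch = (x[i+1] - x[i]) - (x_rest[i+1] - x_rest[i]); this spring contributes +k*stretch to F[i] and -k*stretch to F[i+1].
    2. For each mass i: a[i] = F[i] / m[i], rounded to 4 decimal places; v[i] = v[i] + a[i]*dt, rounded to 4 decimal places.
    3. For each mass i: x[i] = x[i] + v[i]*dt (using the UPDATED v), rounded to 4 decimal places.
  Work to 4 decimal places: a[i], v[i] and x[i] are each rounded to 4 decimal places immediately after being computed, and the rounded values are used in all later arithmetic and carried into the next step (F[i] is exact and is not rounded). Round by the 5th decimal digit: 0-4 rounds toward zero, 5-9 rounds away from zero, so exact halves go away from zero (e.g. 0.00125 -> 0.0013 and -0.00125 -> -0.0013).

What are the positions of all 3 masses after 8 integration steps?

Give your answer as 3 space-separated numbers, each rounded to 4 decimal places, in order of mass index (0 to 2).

Answer: 2.9892 5.8316 8.1793

Derivation:
Step 0: x=[4.0000 7.0000 10.0000] v=[-1.0000 0.0000 0.0000]
Step 1: x=[3.5000 7.0000 10.0000] v=[-1.0000 0.0000 0.0000]
Step 2: x=[3.1250 6.8750 10.0000] v=[-0.7500 -0.2500 0.0000]
Step 3: x=[2.9375 6.5938 9.9688] v=[-0.3750 -0.5625 -0.0625]
Step 4: x=[2.9141 6.2422 9.8438] v=[-0.0469 -0.7032 -0.2500]
Step 5: x=[2.9727 5.9590 9.5684] v=[0.1172 -0.5665 -0.5508]
Step 6: x=[3.0279 5.8315 9.1407] v=[0.1104 -0.2550 -0.8555]
Step 7: x=[3.0340 5.8304 8.6357] v=[0.0122 -0.0022 -1.0101]
Step 8: x=[2.9892 5.8316 8.1793] v=[-0.0896 0.0023 -0.9128]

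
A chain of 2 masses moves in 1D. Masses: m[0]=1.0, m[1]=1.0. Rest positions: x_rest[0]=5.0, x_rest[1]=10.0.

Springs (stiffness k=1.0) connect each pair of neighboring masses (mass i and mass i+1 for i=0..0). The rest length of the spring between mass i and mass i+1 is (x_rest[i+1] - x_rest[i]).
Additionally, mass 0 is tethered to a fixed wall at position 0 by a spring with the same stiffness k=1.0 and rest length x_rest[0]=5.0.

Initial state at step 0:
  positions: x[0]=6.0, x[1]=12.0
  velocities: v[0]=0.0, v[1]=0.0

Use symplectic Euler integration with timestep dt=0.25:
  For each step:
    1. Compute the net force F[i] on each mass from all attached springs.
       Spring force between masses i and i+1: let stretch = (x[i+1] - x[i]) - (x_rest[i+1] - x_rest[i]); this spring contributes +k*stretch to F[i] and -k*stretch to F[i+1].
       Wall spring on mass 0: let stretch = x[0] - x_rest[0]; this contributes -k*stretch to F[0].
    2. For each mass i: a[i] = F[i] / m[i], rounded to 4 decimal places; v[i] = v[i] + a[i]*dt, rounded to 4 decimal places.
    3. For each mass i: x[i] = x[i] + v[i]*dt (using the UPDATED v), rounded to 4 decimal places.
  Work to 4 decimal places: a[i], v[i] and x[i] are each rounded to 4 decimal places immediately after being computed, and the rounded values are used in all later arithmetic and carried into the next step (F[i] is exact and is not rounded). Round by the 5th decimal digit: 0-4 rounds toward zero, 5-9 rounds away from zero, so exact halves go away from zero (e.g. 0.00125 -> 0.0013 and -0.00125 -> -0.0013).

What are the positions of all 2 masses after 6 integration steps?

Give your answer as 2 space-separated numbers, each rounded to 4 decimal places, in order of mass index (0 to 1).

Step 0: x=[6.0000 12.0000] v=[0.0000 0.0000]
Step 1: x=[6.0000 11.9375] v=[0.0000 -0.2500]
Step 2: x=[5.9961 11.8164] v=[-0.0156 -0.4844]
Step 3: x=[5.9812 11.6440] v=[-0.0596 -0.6895]
Step 4: x=[5.9464 11.4302] v=[-0.1392 -0.8552]
Step 5: x=[5.8827 11.1862] v=[-0.2549 -0.9762]
Step 6: x=[5.7828 10.9232] v=[-0.3997 -1.0521]

Answer: 5.7828 10.9232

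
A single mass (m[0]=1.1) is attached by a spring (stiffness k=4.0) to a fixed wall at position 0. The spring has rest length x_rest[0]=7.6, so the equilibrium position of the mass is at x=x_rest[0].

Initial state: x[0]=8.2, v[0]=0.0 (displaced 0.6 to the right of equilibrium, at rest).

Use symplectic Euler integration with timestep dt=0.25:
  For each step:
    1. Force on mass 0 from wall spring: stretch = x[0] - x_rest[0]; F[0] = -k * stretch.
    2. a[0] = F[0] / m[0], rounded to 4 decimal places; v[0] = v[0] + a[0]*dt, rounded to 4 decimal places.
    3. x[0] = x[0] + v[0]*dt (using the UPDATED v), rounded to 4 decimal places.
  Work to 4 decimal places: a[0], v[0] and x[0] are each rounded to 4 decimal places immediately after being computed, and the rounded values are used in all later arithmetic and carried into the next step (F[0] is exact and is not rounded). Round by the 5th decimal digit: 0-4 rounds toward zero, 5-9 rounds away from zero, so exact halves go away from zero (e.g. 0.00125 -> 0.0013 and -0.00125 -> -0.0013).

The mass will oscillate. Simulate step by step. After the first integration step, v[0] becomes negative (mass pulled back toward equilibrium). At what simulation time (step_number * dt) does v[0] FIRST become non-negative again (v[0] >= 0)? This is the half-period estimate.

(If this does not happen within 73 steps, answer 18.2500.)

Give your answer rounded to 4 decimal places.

Answer: 1.7500

Derivation:
Step 0: x=[8.2000] v=[0.0000]
Step 1: x=[8.0636] v=[-0.5455]
Step 2: x=[7.8219] v=[-0.9670]
Step 3: x=[7.5297] v=[-1.1687]
Step 4: x=[7.2535] v=[-1.1048]
Step 5: x=[7.0561] v=[-0.7898]
Step 6: x=[6.9823] v=[-0.2954]
Step 7: x=[7.0489] v=[0.2662]
First v>=0 after going negative at step 7, time=1.7500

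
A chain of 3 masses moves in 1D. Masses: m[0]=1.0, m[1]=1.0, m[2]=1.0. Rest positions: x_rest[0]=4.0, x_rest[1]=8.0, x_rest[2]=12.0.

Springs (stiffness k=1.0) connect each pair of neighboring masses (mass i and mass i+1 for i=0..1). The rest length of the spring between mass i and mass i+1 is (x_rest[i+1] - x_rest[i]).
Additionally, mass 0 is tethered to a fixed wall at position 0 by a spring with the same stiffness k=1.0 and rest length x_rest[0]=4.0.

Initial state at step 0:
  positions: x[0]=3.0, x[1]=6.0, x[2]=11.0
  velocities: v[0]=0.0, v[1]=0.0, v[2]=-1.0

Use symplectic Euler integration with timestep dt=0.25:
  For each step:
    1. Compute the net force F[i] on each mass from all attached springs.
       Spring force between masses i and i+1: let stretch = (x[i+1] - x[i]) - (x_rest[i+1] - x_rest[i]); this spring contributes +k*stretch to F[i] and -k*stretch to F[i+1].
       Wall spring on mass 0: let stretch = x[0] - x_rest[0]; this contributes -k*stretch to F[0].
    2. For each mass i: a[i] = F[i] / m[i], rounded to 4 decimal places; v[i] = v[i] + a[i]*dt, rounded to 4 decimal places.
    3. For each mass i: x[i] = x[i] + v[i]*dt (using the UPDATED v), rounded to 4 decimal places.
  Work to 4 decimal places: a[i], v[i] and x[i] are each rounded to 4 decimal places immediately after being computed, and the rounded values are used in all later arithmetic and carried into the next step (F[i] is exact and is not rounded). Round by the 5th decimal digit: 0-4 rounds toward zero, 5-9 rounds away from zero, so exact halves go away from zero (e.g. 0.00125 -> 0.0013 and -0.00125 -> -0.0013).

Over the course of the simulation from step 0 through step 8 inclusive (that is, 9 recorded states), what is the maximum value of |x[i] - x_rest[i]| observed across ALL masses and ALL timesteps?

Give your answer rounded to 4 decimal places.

Answer: 2.7171

Derivation:
Step 0: x=[3.0000 6.0000 11.0000] v=[0.0000 0.0000 -1.0000]
Step 1: x=[3.0000 6.1250 10.6875] v=[0.0000 0.5000 -1.2500]
Step 2: x=[3.0078 6.3399 10.3399] v=[0.0313 0.8594 -1.3906]
Step 3: x=[3.0359 6.5965 9.9923] v=[0.1124 1.0264 -1.3906]
Step 4: x=[3.0968 6.8428 9.6824] v=[0.2436 0.9852 -1.2396]
Step 5: x=[3.1983 7.0325 9.4450] v=[0.4059 0.7586 -0.9495]
Step 6: x=[3.3395 7.1333 9.3069] v=[0.5649 0.4032 -0.5526]
Step 7: x=[3.5091 7.1328 9.2829] v=[0.6785 -0.0019 -0.0960]
Step 8: x=[3.6859 7.0402 9.3745] v=[0.7072 -0.3703 0.3665]
Max displacement = 2.7171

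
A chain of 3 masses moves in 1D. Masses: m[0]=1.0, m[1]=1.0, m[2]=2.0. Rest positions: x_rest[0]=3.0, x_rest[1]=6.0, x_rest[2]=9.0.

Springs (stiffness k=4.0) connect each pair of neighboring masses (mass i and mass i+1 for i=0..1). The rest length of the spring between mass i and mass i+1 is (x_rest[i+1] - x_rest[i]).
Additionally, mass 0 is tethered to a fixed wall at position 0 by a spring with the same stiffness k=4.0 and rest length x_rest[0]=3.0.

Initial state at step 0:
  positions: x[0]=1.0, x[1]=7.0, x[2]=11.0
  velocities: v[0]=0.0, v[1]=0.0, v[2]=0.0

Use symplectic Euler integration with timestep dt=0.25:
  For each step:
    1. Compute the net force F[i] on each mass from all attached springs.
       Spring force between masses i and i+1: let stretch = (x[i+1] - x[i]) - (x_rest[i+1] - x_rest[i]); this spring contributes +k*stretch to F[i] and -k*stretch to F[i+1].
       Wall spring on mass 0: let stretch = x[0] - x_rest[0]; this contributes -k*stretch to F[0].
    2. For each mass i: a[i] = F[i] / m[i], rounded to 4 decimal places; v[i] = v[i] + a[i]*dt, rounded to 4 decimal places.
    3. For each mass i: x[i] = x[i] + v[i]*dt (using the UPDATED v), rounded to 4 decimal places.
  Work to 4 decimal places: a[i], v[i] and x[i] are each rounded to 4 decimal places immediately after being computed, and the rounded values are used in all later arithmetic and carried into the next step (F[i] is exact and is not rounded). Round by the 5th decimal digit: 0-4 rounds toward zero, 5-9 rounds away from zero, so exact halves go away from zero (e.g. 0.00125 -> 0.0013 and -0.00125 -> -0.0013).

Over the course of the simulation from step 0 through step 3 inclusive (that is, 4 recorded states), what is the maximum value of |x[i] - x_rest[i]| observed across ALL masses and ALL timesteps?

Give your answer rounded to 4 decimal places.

Step 0: x=[1.0000 7.0000 11.0000] v=[0.0000 0.0000 0.0000]
Step 1: x=[2.2500 6.5000 10.8750] v=[5.0000 -2.0000 -0.5000]
Step 2: x=[4.0000 6.0313 10.5781] v=[7.0000 -1.8750 -1.1875]
Step 3: x=[5.2578 6.1914 10.0879] v=[5.0313 0.6405 -1.9609]
Max displacement = 2.2578

Answer: 2.2578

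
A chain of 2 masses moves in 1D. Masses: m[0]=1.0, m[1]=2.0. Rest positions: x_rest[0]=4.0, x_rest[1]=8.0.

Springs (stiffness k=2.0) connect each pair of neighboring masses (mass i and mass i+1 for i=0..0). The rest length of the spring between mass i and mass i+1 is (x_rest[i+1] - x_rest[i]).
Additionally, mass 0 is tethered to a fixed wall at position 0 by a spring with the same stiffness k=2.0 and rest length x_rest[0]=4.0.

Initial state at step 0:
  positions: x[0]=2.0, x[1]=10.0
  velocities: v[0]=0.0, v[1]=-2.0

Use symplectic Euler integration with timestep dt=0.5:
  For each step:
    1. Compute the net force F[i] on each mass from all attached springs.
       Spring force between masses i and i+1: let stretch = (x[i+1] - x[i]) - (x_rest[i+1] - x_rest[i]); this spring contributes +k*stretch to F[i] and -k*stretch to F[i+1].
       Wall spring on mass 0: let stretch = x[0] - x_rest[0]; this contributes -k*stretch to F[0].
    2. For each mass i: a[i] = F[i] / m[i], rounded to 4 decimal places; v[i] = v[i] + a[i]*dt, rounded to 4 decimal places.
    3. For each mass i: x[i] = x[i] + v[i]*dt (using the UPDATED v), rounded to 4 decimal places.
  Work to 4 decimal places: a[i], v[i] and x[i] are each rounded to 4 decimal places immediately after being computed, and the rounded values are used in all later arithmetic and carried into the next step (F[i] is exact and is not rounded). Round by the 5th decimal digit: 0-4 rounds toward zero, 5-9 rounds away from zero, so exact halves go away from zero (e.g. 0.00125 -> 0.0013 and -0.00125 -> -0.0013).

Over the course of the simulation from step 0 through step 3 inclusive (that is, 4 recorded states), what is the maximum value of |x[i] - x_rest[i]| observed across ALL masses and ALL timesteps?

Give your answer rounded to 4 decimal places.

Step 0: x=[2.0000 10.0000] v=[0.0000 -2.0000]
Step 1: x=[5.0000 8.0000] v=[6.0000 -4.0000]
Step 2: x=[7.0000 6.2500] v=[4.0000 -3.5000]
Step 3: x=[5.1250 5.6875] v=[-3.7500 -1.1250]
Max displacement = 3.0000

Answer: 3.0000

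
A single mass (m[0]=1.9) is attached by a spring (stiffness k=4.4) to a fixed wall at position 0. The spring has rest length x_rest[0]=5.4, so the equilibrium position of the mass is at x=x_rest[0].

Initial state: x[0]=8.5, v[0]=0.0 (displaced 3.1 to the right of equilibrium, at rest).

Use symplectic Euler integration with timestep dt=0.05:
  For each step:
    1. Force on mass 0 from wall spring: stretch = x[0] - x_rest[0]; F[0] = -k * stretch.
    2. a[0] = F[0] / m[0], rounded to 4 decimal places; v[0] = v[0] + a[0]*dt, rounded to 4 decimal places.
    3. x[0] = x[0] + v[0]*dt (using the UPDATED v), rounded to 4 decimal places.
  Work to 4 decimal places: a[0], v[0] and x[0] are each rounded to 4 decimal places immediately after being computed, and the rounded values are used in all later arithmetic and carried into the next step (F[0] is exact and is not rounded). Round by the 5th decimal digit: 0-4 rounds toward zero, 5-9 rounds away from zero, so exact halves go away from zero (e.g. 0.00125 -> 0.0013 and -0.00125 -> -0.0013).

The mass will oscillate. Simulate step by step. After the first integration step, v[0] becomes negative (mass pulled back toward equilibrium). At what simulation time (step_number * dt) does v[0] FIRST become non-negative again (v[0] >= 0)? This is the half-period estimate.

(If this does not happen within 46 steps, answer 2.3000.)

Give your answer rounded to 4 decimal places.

Step 0: x=[8.5000] v=[0.0000]
Step 1: x=[8.4821] v=[-0.3589]
Step 2: x=[8.4463] v=[-0.7158]
Step 3: x=[8.3929] v=[-1.0685]
Step 4: x=[8.3222] v=[-1.4150]
Step 5: x=[8.2345] v=[-1.7534]
Step 6: x=[8.1304] v=[-2.0816]
Step 7: x=[8.0105] v=[-2.3978]
Step 8: x=[7.8755] v=[-2.7001]
Step 9: x=[7.7262] v=[-2.9867]
Step 10: x=[7.5634] v=[-3.2561]
Step 11: x=[7.3881] v=[-3.5066]
Step 12: x=[7.2013] v=[-3.7368]
Step 13: x=[7.0040] v=[-3.9454]
Step 14: x=[6.7974] v=[-4.1311]
Step 15: x=[6.5828] v=[-4.2929]
Step 16: x=[6.3613] v=[-4.4299]
Step 17: x=[6.1342] v=[-4.5412]
Step 18: x=[5.9029] v=[-4.6262]
Step 19: x=[5.6687] v=[-4.6844]
Step 20: x=[5.4329] v=[-4.7155]
Step 21: x=[5.1969] v=[-4.7193]
Step 22: x=[4.9621] v=[-4.6958]
Step 23: x=[4.7298] v=[-4.6451]
Step 24: x=[4.5014] v=[-4.5675]
Step 25: x=[4.2782] v=[-4.4635]
Step 26: x=[4.0615] v=[-4.3336]
Step 27: x=[3.8526] v=[-4.1786]
Step 28: x=[3.6526] v=[-3.9994]
Step 29: x=[3.4627] v=[-3.7971]
Step 30: x=[3.2841] v=[-3.5728]
Step 31: x=[3.1177] v=[-3.3278]
Step 32: x=[2.9645] v=[-3.0635]
Step 33: x=[2.8254] v=[-2.7815]
Step 34: x=[2.7012] v=[-2.4834]
Step 35: x=[2.5927] v=[-2.1709]
Step 36: x=[2.5004] v=[-1.8458]
Step 37: x=[2.4249] v=[-1.5101]
Step 38: x=[2.3666] v=[-1.1656]
Step 39: x=[2.3259] v=[-0.8144]
Step 40: x=[2.3030] v=[-0.4585]
Step 41: x=[2.2980] v=[-0.0999]
Step 42: x=[2.3110] v=[0.2593]
First v>=0 after going negative at step 42, time=2.1000

Answer: 2.1000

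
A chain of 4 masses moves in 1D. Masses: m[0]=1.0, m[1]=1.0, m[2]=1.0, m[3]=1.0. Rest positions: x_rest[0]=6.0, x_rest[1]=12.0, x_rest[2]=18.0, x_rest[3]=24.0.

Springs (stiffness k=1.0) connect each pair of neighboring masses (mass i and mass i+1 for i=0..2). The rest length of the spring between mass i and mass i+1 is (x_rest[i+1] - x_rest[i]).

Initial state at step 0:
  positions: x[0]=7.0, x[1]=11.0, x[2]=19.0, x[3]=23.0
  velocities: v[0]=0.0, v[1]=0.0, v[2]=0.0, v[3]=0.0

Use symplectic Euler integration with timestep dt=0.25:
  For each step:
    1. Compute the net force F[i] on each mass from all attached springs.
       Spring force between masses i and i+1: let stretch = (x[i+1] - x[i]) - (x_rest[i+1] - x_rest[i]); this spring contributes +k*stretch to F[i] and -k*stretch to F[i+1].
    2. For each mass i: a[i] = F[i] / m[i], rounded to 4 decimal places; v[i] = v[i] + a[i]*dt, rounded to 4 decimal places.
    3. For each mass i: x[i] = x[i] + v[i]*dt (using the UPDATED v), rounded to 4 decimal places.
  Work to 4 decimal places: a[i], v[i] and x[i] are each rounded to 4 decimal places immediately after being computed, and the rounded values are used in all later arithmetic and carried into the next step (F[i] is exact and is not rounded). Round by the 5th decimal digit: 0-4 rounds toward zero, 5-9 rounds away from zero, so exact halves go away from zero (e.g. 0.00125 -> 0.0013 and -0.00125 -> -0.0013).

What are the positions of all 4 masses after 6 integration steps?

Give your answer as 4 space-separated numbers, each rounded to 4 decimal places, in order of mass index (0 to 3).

Step 0: x=[7.0000 11.0000 19.0000 23.0000] v=[0.0000 0.0000 0.0000 0.0000]
Step 1: x=[6.8750 11.2500 18.7500 23.1250] v=[-0.5000 1.0000 -1.0000 0.5000]
Step 2: x=[6.6484 11.6953 18.3047 23.3516] v=[-0.9063 1.7813 -1.7813 0.9063]
Step 3: x=[6.3623 12.2383 17.7617 23.6378] v=[-1.1446 2.1719 -2.1719 1.1446]
Step 4: x=[6.0684 12.7593 17.2408 23.9317] v=[-1.1756 2.0838 -2.0837 1.1756]
Step 5: x=[5.8177 13.1422 16.8580 24.1824] v=[-1.0029 1.5315 -1.5314 1.0029]
Step 6: x=[5.6498 13.2995 16.7007 24.3504] v=[-0.6718 0.6293 -0.6293 0.6718]

Answer: 5.6498 13.2995 16.7007 24.3504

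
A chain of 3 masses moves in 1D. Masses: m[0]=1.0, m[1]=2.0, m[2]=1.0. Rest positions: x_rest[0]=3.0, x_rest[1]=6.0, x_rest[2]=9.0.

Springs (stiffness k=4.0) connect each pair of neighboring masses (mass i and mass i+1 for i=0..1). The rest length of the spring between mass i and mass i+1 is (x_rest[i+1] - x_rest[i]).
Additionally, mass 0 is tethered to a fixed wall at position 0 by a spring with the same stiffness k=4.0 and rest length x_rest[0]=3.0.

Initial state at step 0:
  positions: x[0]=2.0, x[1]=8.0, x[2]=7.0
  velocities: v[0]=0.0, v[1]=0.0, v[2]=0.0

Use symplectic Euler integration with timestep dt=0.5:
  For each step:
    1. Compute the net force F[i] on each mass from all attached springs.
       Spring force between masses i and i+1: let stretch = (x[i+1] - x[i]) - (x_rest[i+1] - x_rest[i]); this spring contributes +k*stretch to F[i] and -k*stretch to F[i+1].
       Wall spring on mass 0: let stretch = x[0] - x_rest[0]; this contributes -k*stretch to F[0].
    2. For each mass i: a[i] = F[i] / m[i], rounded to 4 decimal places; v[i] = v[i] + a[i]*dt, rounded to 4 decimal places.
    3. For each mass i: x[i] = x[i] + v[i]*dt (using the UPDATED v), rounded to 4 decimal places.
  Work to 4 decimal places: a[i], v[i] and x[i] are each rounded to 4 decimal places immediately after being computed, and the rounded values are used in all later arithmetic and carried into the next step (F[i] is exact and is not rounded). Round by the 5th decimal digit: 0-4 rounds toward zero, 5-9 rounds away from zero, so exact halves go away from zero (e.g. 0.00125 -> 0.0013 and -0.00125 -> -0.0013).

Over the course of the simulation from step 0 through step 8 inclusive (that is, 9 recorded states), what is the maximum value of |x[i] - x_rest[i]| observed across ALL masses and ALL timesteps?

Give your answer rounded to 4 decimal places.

Step 0: x=[2.0000 8.0000 7.0000] v=[0.0000 0.0000 0.0000]
Step 1: x=[6.0000 4.5000 11.0000] v=[8.0000 -7.0000 8.0000]
Step 2: x=[2.5000 5.0000 11.5000] v=[-7.0000 1.0000 1.0000]
Step 3: x=[-1.0000 7.5000 8.5000] v=[-7.0000 5.0000 -6.0000]
Step 4: x=[5.0000 6.2500 7.5000] v=[12.0000 -2.5000 -2.0000]
Step 5: x=[7.2500 5.0000 8.2500] v=[4.5000 -2.5000 1.5000]
Step 6: x=[0.0000 6.5000 8.7500] v=[-14.5000 3.0000 1.0000]
Step 7: x=[-0.7500 5.8750 10.0000] v=[-1.5000 -1.2500 2.5000]
Step 8: x=[5.8750 4.0000 10.1250] v=[13.2500 -3.7500 0.2500]
Max displacement = 4.2500

Answer: 4.2500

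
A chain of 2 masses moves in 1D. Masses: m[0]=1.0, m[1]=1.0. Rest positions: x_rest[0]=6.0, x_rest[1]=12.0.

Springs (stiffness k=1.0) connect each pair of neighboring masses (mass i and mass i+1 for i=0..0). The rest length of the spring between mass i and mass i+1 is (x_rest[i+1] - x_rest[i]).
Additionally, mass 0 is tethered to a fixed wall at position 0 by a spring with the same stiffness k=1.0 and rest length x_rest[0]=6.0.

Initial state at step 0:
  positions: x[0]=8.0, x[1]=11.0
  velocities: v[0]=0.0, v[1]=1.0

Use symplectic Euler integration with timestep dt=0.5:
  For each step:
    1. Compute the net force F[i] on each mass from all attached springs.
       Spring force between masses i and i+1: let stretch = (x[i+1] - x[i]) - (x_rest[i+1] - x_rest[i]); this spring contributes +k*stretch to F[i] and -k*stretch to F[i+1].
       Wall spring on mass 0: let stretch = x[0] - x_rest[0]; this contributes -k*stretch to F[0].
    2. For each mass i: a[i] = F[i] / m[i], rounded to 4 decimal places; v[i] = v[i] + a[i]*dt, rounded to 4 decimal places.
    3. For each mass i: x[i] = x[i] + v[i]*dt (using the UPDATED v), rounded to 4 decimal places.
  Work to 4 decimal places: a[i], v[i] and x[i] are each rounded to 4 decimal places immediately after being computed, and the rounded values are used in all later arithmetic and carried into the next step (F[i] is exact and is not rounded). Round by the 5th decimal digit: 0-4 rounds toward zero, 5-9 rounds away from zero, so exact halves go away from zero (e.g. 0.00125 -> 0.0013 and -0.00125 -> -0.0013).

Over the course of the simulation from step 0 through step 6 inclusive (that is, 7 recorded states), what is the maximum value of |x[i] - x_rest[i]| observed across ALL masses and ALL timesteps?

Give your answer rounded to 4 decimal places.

Answer: 2.3907

Derivation:
Step 0: x=[8.0000 11.0000] v=[0.0000 1.0000]
Step 1: x=[6.7500 12.2500] v=[-2.5000 2.5000]
Step 2: x=[5.1875 13.6250] v=[-3.1250 2.7500]
Step 3: x=[4.4375 14.3907] v=[-1.5000 1.5313]
Step 4: x=[5.0665 14.1681] v=[1.2579 -0.4453]
Step 5: x=[6.7043 13.1701] v=[3.2755 -1.9961]
Step 6: x=[8.2825 12.0556] v=[3.1563 -2.2290]
Max displacement = 2.3907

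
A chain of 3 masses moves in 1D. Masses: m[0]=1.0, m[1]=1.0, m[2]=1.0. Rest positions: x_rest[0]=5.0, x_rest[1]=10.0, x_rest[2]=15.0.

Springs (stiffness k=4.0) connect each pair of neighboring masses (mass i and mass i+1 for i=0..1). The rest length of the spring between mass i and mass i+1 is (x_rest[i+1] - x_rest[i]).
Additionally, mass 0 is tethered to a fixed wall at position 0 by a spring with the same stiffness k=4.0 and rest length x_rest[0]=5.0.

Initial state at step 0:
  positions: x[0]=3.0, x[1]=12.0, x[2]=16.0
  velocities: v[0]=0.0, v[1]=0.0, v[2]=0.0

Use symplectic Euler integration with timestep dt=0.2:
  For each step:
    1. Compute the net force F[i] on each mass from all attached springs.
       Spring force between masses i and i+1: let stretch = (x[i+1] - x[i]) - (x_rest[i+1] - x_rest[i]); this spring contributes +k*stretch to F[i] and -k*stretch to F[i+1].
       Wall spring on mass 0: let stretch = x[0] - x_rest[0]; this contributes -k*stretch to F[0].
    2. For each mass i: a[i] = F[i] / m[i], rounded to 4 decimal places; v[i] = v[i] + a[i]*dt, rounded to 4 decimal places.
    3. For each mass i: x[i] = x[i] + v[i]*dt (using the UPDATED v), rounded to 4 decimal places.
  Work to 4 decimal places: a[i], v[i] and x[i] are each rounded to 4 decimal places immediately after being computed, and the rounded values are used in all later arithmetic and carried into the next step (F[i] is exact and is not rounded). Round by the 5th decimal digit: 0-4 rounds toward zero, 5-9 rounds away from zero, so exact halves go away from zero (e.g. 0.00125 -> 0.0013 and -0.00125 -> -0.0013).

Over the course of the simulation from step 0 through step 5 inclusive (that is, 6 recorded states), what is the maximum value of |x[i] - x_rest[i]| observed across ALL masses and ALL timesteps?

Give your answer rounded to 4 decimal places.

Answer: 2.4301

Derivation:
Step 0: x=[3.0000 12.0000 16.0000] v=[0.0000 0.0000 0.0000]
Step 1: x=[3.9600 11.2000 16.1600] v=[4.8000 -4.0000 0.8000]
Step 2: x=[5.4448 10.0352 16.3264] v=[7.4240 -5.8240 0.8320]
Step 3: x=[6.7929 9.1425 16.2862] v=[6.7405 -4.4634 -0.2010]
Step 4: x=[7.4301 9.0169 15.9030] v=[3.1859 -0.6281 -1.9160]
Step 5: x=[7.1324 9.7392 15.2180] v=[-1.4887 3.6113 -3.4249]
Max displacement = 2.4301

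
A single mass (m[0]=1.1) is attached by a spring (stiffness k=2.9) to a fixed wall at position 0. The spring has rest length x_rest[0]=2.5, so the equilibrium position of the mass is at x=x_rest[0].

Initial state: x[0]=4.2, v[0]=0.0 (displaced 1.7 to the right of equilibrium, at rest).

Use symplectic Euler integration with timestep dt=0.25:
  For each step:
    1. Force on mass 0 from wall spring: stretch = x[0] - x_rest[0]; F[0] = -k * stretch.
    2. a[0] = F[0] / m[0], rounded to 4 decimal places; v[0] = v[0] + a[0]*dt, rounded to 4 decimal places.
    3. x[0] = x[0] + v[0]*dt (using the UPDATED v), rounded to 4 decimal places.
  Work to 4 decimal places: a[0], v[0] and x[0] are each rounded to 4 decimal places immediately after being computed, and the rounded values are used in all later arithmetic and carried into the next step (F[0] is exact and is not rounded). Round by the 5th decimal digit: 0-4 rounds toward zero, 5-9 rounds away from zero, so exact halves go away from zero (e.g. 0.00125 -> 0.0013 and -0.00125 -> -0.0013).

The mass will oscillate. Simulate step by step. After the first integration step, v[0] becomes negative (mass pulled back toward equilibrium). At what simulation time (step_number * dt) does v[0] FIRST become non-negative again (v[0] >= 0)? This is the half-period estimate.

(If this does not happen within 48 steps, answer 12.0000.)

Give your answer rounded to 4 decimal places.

Step 0: x=[4.2000] v=[0.0000]
Step 1: x=[3.9199] v=[-1.1205]
Step 2: x=[3.4058] v=[-2.0564]
Step 3: x=[2.7425] v=[-2.6534]
Step 4: x=[2.0392] v=[-2.8132]
Step 5: x=[1.4118] v=[-2.5095]
Step 6: x=[0.9637] v=[-1.7923]
Step 7: x=[0.7688] v=[-0.7798]
Step 8: x=[0.8591] v=[0.3612]
First v>=0 after going negative at step 8, time=2.0000

Answer: 2.0000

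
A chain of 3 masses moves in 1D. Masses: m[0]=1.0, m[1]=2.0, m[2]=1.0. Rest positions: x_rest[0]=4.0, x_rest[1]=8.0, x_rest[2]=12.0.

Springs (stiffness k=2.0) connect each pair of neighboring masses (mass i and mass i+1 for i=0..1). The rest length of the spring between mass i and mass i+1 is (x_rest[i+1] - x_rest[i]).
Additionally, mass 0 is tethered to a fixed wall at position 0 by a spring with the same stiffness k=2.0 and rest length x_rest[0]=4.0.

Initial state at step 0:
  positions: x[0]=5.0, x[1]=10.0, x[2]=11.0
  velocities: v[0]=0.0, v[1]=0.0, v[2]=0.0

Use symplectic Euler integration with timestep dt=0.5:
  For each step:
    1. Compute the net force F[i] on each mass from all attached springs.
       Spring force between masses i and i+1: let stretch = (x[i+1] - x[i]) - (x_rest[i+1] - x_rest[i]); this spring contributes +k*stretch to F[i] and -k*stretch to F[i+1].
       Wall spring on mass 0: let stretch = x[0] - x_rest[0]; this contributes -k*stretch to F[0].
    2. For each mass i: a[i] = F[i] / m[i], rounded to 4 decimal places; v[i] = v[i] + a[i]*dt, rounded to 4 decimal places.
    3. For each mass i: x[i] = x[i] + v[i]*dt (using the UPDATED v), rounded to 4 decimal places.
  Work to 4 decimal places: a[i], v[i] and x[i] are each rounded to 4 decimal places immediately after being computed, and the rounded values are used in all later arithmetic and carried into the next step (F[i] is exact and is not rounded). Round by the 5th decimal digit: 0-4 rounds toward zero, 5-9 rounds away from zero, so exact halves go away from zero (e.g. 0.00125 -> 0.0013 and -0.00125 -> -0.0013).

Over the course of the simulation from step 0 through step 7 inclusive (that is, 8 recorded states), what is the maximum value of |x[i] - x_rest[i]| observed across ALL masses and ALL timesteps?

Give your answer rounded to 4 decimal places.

Answer: 2.8125

Derivation:
Step 0: x=[5.0000 10.0000 11.0000] v=[0.0000 0.0000 0.0000]
Step 1: x=[5.0000 9.0000 12.5000] v=[0.0000 -2.0000 3.0000]
Step 2: x=[4.5000 7.8750 14.2500] v=[-1.0000 -2.2500 3.5000]
Step 3: x=[3.4375 7.5000 14.8125] v=[-2.1250 -0.7500 1.1250]
Step 4: x=[2.6875 7.9375 13.7188] v=[-1.5000 0.8750 -2.1875]
Step 5: x=[3.2188 8.5079 11.7344] v=[1.0625 1.1407 -3.9688]
Step 6: x=[4.7852 8.5626 10.1368] v=[3.1328 0.1094 -3.1953]
Step 7: x=[5.8477 8.0665 9.7521] v=[2.1250 -0.9922 -0.7695]
Max displacement = 2.8125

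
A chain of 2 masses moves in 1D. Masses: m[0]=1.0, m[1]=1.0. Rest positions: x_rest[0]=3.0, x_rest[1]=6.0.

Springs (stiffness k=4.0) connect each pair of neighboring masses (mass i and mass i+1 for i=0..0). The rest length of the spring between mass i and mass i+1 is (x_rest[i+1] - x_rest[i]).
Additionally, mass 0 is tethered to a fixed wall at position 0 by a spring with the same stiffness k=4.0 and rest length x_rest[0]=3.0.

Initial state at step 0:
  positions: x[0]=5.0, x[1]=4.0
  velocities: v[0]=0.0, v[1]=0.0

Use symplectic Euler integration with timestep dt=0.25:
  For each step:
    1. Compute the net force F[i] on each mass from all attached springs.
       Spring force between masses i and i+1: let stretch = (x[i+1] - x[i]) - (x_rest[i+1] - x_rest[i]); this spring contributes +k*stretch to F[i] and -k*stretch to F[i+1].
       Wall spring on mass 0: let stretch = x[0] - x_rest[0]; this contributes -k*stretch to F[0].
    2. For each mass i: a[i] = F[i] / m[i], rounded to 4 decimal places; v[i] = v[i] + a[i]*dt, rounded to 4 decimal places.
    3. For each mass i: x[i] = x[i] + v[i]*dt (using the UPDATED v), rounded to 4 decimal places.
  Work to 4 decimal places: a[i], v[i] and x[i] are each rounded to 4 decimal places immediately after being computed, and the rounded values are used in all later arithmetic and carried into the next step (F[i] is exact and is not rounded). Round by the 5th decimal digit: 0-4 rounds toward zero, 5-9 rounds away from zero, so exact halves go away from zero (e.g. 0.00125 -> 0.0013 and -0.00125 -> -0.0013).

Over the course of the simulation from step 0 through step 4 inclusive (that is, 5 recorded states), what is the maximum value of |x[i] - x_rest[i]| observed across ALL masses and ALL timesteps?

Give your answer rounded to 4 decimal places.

Step 0: x=[5.0000 4.0000] v=[0.0000 0.0000]
Step 1: x=[3.5000 5.0000] v=[-6.0000 4.0000]
Step 2: x=[1.5000 6.3750] v=[-8.0000 5.5000]
Step 3: x=[0.3438 7.2813] v=[-4.6250 3.6250]
Step 4: x=[0.8360 7.2032] v=[1.9687 -0.3125]
Max displacement = 2.6562

Answer: 2.6562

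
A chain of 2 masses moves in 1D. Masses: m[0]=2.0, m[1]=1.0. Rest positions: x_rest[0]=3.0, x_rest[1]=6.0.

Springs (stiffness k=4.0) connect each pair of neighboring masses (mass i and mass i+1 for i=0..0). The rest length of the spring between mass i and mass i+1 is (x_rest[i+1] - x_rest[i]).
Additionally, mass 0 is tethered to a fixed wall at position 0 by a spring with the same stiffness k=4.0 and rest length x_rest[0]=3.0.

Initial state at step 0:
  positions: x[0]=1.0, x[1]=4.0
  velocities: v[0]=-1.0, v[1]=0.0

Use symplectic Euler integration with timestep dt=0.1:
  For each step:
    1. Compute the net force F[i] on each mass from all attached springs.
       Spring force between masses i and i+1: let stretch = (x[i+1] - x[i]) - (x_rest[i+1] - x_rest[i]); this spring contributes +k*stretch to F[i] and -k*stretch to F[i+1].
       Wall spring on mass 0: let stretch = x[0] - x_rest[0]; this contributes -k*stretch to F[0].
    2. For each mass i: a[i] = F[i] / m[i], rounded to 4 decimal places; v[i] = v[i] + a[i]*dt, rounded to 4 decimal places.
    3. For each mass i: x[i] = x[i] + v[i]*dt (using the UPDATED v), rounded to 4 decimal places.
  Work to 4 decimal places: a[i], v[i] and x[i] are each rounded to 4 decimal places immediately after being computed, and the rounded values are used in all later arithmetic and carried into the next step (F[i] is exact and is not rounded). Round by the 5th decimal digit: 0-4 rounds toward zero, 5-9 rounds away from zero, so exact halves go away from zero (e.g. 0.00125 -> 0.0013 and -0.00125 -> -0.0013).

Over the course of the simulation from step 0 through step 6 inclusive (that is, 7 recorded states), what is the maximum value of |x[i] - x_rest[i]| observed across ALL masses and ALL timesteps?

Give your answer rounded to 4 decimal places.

Step 0: x=[1.0000 4.0000] v=[-1.0000 0.0000]
Step 1: x=[0.9400 4.0000] v=[-0.6000 0.0000]
Step 2: x=[0.9224 3.9976] v=[-0.1760 -0.0240]
Step 3: x=[0.9479 3.9922] v=[0.2546 -0.0541]
Step 4: x=[1.0153 3.9850] v=[0.6739 -0.0718]
Step 5: x=[1.1218 3.9790] v=[1.0648 -0.0597]
Step 6: x=[1.2630 3.9787] v=[1.4119 -0.0026]
Max displacement = 2.0776

Answer: 2.0776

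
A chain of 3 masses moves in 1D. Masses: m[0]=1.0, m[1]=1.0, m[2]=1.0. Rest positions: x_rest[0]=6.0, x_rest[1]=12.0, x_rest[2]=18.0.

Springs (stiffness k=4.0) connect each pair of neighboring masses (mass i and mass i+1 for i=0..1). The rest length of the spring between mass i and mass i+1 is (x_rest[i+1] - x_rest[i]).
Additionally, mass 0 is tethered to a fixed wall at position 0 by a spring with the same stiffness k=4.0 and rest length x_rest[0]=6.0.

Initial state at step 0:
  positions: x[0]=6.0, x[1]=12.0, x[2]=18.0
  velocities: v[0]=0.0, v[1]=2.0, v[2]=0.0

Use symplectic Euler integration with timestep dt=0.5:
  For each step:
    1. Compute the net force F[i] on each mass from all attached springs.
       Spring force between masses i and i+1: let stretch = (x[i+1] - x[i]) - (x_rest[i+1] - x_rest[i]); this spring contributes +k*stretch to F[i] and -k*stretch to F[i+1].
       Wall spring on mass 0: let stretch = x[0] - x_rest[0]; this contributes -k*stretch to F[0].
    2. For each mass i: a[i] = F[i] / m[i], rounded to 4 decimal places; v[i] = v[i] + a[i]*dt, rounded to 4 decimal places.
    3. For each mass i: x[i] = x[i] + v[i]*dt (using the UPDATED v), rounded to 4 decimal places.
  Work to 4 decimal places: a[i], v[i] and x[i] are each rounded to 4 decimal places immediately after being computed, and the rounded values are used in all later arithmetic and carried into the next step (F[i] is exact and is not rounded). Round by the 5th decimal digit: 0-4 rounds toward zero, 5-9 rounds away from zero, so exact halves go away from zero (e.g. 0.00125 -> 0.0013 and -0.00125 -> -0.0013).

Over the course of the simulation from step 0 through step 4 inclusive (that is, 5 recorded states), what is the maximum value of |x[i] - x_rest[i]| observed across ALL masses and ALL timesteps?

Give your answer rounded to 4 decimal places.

Step 0: x=[6.0000 12.0000 18.0000] v=[0.0000 2.0000 0.0000]
Step 1: x=[6.0000 13.0000 18.0000] v=[0.0000 2.0000 0.0000]
Step 2: x=[7.0000 12.0000 19.0000] v=[2.0000 -2.0000 2.0000]
Step 3: x=[6.0000 13.0000 19.0000] v=[-2.0000 2.0000 0.0000]
Step 4: x=[6.0000 13.0000 19.0000] v=[0.0000 0.0000 0.0000]
Max displacement = 1.0000

Answer: 1.0000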